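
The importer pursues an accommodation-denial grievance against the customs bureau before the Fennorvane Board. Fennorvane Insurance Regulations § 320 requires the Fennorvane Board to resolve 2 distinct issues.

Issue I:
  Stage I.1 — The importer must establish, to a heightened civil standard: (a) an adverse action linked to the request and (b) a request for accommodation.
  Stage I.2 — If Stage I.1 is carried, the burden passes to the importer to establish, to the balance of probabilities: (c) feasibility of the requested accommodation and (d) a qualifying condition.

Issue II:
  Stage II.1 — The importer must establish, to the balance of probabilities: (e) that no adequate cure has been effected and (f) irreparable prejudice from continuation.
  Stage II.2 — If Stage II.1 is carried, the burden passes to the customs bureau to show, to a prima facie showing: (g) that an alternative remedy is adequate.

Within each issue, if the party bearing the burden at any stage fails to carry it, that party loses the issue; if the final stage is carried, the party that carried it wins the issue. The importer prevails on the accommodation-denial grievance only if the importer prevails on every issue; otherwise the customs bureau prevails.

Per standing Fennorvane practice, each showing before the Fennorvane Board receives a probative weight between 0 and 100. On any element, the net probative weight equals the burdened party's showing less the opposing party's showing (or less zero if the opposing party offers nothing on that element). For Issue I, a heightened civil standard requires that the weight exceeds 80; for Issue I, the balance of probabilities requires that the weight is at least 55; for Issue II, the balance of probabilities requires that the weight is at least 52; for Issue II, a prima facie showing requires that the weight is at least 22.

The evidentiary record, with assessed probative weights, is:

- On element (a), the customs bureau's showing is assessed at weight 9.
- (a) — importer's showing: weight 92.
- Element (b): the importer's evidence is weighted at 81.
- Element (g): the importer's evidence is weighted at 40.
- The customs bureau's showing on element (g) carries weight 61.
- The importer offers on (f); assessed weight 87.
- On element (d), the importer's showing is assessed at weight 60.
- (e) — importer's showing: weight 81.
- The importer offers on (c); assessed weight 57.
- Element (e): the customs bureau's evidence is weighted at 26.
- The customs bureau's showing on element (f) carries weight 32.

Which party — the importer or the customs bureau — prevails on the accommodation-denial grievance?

importer

— Issue I —
Stage I.1 — burden on importer; standard: a heightened civil standard (weight exceeds 80).
    (a): 92 − 9 = 83 > 80 [met]
    (b): 81 > 80 [met]
  Stage I.1 is satisfied; the importer continues to bear the burden.
Stage I.2 — burden on importer; standard: the balance of probabilities (weight is at least 55).
    (c): 57 ≥ 55 [met]
    (d): 60 ≥ 55 [met]
  The importer carries the last stage.
All stages carried — the importer prevails on this issue.
— Issue II —
Stage II.1 — burden on importer; standard: the balance of probabilities (weight is at least 52).
    (e): 81 − 26 = 55 ≥ 52 [met]
    (f): 87 − 32 = 55 ≥ 52 [met]
  All elements met. The burden passes to the customs bureau.
Stage II.2 — burden on customs bureau; standard: a prima facie showing (weight is at least 22).
    (g): 61 − 40 = 21 < 22 [not met]
  Stage II.2 not carried; the customs bureau fails its burden.
The importer prevails on this issue.
Per-issue: Issue I → importer; Issue II → importer. The importer must prevail on every issue; overall, the importer prevails.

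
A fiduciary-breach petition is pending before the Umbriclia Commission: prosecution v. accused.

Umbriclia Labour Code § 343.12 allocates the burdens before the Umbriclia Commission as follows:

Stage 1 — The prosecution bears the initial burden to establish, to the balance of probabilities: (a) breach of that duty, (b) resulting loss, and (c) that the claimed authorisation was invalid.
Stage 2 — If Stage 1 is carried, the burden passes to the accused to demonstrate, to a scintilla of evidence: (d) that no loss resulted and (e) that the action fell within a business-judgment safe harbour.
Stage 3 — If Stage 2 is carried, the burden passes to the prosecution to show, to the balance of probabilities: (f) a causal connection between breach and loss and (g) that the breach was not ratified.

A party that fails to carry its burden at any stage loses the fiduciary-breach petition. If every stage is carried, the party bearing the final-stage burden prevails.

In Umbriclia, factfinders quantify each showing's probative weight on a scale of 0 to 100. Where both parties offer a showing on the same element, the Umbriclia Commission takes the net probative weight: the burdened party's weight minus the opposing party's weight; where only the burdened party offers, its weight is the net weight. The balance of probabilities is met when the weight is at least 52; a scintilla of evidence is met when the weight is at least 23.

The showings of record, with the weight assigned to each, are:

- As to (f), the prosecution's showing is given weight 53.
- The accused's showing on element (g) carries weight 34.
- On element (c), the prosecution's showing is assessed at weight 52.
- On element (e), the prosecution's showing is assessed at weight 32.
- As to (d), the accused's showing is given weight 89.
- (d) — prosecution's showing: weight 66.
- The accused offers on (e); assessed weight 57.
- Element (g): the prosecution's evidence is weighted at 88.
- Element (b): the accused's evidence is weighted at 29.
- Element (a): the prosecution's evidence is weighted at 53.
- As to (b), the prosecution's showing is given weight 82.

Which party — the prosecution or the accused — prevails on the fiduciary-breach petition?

Stage 1 (prosecution, the balance of probabilities, weight is at least 52): (a) 53 ≥ 52 — meets; (b) net 82−29=53 ≥ 52 — meets; (c) 52 ≥ 52 — meets.
  Stage 1 carried; the burden shifts to the accused.
Stage 2 (accused, a scintilla of evidence, weight is at least 23): (d) net 89−66=23 ≥ 23 — meets; (e) net 57−32=25 ≥ 23 — meets.
  All elements met. The burden passes to the prosecution.
Stage 3 (prosecution, the balance of probabilities, weight is at least 52): (f) 53 ≥ 52 — meets; (g) net 88−34=54 ≥ 52 — meets.
  Stage 3 carried; the final stage is satisfied.
With every stage satisfied, the prosecution prevails.

prosecution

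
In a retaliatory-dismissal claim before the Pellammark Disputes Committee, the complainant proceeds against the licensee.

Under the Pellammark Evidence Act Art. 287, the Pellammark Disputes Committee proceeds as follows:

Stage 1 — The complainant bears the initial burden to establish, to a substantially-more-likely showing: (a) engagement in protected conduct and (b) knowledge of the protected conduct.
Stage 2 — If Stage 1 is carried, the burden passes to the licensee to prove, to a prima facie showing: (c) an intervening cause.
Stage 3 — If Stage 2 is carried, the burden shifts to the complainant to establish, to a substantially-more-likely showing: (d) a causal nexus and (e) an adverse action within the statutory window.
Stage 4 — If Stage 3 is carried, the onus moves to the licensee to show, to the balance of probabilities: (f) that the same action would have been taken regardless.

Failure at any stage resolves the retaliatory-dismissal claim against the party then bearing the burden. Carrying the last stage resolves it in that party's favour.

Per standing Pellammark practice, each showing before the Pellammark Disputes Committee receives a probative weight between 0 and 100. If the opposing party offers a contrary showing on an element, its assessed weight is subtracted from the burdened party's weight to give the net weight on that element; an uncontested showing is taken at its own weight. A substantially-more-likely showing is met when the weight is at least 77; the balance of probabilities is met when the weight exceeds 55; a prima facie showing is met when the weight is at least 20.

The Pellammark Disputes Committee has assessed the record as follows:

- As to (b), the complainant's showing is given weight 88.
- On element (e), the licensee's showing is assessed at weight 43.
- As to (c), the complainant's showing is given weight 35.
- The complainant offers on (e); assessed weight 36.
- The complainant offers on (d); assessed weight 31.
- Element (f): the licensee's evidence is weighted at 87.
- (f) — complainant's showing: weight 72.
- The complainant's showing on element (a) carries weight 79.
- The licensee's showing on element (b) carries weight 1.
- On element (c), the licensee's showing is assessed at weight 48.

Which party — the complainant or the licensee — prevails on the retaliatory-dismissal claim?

At Stage 1 the complainant must meet a substantially-more-likely showing (weight is at least 77): on (a) the weight is 79, which does reach 77, so (a) meets the standard; on (b) the weight is 88 less the opposing 1 gives net 87, which does reach 77, so (b) meets the standard.
  Stage 1 is satisfied; the onus moves to the licensee.
At Stage 2 the licensee must meet a prima facie showing (weight is at least 20): on (c) the weight is 48 less the opposing 35 gives net 13, < 20, so (c) does not meet the standard.
  Stage 2 not carried; the licensee fails its burden.
So the complainant prevails.

complainant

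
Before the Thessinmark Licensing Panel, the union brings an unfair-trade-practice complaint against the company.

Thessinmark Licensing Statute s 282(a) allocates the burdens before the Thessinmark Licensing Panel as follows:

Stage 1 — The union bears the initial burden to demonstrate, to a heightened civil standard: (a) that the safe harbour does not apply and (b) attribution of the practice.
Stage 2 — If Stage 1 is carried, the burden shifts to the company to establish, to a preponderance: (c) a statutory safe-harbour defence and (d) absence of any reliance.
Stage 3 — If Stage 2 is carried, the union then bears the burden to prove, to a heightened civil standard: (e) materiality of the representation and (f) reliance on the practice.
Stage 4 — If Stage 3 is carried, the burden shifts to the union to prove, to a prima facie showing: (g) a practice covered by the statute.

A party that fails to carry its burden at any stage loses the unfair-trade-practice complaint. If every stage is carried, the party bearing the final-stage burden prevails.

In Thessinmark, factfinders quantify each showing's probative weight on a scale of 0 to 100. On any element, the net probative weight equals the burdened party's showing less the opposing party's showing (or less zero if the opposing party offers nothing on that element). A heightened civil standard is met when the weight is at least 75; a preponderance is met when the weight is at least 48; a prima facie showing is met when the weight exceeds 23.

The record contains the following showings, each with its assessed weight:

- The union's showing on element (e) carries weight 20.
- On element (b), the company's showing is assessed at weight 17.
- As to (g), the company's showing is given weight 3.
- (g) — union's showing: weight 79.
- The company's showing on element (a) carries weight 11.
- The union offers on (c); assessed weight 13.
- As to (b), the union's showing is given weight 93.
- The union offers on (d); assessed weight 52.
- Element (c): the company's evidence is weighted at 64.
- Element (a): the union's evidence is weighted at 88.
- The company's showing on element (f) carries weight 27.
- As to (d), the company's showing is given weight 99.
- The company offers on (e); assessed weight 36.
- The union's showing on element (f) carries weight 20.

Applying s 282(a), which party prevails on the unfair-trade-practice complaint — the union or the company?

union

Stage 1 — burden on union; standard: a heightened civil standard (weight is at least 75).
    (a): 88 − 11 = 77 ≥ 75 [met]
    (b): 93 − 17 = 76 ≥ 75 [met]
  Stage 1 carried; the burden shifts to the company.
Stage 2 — burden on company; standard: a preponderance (weight is at least 48).
    (c): 64 − 13 = 51 ≥ 48 [met]
    (d): 99 − 52 = 47 < 48 [not met]
  Stage 2 not carried; the company fails its burden.
So the union prevails.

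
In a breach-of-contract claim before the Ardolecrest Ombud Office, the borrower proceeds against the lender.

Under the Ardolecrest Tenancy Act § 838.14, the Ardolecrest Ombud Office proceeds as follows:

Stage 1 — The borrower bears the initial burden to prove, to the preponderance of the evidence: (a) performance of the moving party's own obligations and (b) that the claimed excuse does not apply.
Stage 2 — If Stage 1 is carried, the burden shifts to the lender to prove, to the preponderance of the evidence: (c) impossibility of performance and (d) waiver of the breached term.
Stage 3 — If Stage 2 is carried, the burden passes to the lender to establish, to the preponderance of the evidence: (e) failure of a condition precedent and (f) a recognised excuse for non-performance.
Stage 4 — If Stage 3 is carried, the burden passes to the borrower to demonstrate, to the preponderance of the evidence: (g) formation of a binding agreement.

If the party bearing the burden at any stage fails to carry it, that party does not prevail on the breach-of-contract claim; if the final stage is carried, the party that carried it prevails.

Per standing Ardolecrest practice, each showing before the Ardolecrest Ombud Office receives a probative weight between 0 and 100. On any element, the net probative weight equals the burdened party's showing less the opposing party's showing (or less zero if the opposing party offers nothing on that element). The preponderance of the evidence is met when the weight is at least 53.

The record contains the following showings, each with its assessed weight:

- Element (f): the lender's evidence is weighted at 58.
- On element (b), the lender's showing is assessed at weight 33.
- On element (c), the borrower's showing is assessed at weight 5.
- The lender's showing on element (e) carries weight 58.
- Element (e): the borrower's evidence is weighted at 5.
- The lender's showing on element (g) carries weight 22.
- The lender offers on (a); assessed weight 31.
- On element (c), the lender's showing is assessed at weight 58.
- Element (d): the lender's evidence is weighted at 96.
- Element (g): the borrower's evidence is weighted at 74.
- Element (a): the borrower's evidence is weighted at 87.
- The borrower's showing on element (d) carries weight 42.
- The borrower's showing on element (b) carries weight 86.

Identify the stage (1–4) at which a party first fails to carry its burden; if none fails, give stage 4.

stage 4

Stage 1 — burden on borrower; standard: the preponderance of the evidence (weight is at least 53).
    (a): 87 − 31 = 56 ≥ 53 [met]
    (b): 86 − 33 = 53 ≥ 53 [met]
  Stage 1 is satisfied; the onus moves to the lender.
Stage 2 — burden on lender; standard: the preponderance of the evidence (weight is at least 53).
    (c): 58 − 5 = 53 ≥ 53 [met]
    (d): 96 − 42 = 54 ≥ 53 [met]
  Stage 2 carried; the burden remains with the lender.
Stage 3 — burden on lender; standard: the preponderance of the evidence (weight is at least 53).
    (e): 58 − 5 = 53 ≥ 53 [met]
    (f): 58 ≥ 53 [met]
  All elements met. The burden passes to the borrower.
Stage 4 — burden on borrower; standard: the preponderance of the evidence (weight is at least 53).
    (g): 74 − 22 = 52 < 53 [not met]
  Stage 4 not carried; the borrower fails its burden.
The lender prevails.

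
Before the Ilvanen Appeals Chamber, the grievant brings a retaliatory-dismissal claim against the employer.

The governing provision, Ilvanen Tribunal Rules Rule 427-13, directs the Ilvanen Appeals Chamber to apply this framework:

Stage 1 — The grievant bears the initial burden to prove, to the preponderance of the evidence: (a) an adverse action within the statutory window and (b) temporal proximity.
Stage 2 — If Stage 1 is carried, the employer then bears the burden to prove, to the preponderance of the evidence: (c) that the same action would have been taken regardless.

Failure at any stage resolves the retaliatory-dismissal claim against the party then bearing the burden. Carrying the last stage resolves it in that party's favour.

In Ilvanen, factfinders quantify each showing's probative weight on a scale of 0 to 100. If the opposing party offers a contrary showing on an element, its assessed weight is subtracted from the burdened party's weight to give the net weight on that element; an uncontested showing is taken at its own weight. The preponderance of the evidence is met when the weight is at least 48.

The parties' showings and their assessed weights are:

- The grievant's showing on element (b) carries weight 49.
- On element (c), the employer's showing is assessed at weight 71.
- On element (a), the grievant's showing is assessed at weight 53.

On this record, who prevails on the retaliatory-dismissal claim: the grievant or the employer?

At Stage 1 the grievant must meet the preponderance of the evidence (weight is at least 48): on (a) the weight is 53, ≥ 48, so (a) meets the standard; on (b) the weight is 49, which does reach 48, so (b) meets the standard.
  The grievant carries Stage 1; the employer now bears the burden.
At Stage 2 the employer must meet the preponderance of the evidence (weight is at least 48): on (c) the weight is 71, which does reach 48, so (c) meets the standard.
  Stage 2 carried; the final stage is satisfied.
Every stage carried; the employer prevails.

employer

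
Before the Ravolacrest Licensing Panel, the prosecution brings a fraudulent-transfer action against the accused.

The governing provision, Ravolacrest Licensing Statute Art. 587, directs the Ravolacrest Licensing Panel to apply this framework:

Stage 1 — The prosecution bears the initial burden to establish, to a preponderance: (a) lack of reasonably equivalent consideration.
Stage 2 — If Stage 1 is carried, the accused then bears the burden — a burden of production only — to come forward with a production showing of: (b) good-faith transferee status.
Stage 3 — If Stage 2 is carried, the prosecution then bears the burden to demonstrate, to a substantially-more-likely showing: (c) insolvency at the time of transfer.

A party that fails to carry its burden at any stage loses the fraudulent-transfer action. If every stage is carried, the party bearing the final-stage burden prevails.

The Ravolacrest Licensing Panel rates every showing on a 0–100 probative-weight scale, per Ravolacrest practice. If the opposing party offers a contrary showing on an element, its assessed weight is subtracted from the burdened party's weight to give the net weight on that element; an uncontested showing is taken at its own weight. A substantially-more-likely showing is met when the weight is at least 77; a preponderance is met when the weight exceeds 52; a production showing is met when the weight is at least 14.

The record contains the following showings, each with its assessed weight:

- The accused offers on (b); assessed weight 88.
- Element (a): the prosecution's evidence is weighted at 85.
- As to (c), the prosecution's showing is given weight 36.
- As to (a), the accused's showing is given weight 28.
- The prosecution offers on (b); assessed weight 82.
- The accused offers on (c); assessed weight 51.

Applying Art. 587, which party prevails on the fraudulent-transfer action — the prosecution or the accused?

prosecution

Stage 1 (prosecution, a preponderance, weight exceeds 52): (a) net 85−28=57 > 52 — meets.
  Stage 1 carried; the burden shifts to the accused.
Stage 2 (accused, a production showing, weight is at least 14): (b) net 88−82=6 < 14 — fails.
  Stage 2 not carried; the accused fails its burden.
So the prosecution prevails.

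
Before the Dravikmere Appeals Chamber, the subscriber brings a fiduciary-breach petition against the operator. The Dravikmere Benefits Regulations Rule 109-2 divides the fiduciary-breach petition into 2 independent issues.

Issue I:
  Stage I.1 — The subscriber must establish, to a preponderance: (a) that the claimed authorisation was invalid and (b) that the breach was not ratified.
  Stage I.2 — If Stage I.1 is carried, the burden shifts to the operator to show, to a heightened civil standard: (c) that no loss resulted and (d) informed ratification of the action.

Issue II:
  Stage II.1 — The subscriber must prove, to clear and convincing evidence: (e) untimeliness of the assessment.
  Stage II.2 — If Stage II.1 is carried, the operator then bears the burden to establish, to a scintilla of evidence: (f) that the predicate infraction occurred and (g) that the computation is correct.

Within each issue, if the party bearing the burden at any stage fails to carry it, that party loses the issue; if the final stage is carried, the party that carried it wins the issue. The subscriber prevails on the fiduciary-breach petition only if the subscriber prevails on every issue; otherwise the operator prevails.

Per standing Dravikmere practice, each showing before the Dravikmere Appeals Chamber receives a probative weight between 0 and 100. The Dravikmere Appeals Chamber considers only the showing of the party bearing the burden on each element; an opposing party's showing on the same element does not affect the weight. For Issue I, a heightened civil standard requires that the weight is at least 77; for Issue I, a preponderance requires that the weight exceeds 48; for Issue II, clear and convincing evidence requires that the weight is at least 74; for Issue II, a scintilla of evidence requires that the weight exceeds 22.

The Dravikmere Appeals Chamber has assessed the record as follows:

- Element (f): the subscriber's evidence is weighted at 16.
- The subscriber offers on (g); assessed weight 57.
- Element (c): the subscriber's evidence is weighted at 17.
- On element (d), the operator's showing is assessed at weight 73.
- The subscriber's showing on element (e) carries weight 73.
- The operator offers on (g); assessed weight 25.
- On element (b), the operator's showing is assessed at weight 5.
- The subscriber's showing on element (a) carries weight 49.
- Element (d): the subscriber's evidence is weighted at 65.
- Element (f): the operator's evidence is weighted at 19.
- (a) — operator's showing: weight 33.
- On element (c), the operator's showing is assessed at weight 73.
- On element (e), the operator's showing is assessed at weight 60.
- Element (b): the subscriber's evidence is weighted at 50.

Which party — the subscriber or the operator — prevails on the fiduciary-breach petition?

operator

— Issue I —
Stage I.1 (subscriber, a preponderance, weight exceeds 48): (a) 49 (operator's 33 disregarded) > 48 — meets; (b) 50 (operator's 5 disregarded) > 48 — meets.
  All elements met. The burden passes to the operator.
Stage I.2 (operator, a heightened civil standard, weight is at least 77): (c) 73 (subscriber's 17 disregarded) < 77 — fails; (d) 73 (subscriber's 65 disregarded) < 77 — fails.
  Not every element is met, so the operator fails to carry Stage I.2.
The subscriber prevails on this issue.
— Issue II —
Stage II.1 — burden on subscriber; standard: clear and convincing evidence (weight is at least 74).
    (e): 73 (operator's 60 disregarded) < 74 [not met]
  Not every element is met, so the subscriber fails to carry Stage II.1.
So the operator prevails on this issue.
Per-issue: Issue I → subscriber; Issue II → operator. The subscriber must prevail on every issue; overall, the operator prevails.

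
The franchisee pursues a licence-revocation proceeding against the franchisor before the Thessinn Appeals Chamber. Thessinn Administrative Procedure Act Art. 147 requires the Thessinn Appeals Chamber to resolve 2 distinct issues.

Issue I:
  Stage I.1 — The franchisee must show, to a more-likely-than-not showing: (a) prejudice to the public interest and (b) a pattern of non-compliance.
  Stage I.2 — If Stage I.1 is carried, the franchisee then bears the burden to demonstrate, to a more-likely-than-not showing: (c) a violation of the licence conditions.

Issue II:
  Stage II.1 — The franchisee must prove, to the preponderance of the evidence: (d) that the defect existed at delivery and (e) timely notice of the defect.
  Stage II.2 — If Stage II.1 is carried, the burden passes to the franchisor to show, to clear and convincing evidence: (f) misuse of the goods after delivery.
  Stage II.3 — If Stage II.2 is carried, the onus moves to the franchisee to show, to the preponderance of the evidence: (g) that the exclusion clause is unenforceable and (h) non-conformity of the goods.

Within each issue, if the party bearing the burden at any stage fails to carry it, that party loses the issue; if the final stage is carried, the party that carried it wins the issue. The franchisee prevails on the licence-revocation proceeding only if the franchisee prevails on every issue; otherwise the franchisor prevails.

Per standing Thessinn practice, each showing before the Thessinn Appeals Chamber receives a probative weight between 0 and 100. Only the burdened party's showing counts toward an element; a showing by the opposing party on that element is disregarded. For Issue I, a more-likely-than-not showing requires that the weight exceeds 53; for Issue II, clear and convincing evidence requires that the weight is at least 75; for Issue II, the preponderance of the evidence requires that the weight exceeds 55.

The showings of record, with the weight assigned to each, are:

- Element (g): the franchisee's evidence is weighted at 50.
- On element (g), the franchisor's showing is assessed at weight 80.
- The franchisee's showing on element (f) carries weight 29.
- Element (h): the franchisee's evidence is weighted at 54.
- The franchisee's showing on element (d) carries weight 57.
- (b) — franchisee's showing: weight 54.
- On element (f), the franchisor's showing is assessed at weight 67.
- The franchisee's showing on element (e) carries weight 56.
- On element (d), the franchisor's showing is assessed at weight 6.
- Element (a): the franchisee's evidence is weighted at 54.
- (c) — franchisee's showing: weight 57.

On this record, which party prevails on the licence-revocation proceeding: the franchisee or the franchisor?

franchisee

— Issue I —
Stage I.1 (franchisee, a more-likely-than-not showing, weight exceeds 53): (a) 54 > 53 — meets; (b) 54 > 53 — meets.
  Stage I.1 is satisfied; the franchisee continues to bear the burden.
Stage I.2 (franchisee, a more-likely-than-not showing, weight exceeds 53): (c) 57 > 53 — meets.
  All elements met at the final stage.
With every stage satisfied, the franchisee prevails on this issue.
— Issue II —
Stage II.1 (franchisee, the preponderance of the evidence, weight exceeds 55): (d) 57 (franchisor's 6 disregarded) > 55 — meets; (e) 56 > 55 — meets.
  Stage II.1 carried; the burden shifts to the franchisor.
Stage II.2 (franchisor, clear and convincing evidence, weight is at least 75): (f) 67 (franchisee's 29 disregarded) < 75 — fails.
  Not every element is met, so the franchisor fails to carry Stage II.2.
So the franchisee prevails on this issue.
Per-issue: Issue I → franchisee; Issue II → franchisee. The franchisee must prevail on every issue; overall, the franchisee prevails.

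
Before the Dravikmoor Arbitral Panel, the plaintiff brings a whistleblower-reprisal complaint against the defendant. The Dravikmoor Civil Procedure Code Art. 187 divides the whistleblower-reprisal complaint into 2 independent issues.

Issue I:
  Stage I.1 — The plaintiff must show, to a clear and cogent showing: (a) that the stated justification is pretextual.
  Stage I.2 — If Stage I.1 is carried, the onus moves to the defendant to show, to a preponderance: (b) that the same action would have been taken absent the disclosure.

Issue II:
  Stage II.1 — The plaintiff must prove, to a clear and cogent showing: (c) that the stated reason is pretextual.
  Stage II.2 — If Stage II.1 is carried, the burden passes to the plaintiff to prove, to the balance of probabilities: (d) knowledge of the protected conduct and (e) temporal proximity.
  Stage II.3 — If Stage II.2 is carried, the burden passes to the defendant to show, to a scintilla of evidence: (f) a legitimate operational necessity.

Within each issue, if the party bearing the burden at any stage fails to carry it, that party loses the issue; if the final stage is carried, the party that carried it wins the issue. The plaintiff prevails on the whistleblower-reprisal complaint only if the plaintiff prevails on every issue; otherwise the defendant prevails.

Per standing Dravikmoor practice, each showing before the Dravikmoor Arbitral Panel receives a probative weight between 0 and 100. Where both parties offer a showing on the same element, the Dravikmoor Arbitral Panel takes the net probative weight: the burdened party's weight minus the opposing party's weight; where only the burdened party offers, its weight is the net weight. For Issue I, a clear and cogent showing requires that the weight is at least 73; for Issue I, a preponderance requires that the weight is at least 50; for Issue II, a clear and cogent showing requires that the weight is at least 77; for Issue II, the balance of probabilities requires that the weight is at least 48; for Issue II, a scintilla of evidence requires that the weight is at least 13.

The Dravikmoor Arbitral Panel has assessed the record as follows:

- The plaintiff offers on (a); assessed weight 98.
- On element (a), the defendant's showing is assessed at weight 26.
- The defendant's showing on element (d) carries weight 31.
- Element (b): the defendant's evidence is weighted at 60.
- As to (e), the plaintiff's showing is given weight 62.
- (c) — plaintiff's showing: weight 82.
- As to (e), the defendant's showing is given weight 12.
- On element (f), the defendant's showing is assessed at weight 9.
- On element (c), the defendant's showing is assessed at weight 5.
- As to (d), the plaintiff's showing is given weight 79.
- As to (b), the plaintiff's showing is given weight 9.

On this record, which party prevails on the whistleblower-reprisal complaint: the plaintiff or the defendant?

defendant

— Issue I —
Stage I.1 — burden on plaintiff; standard: a clear and cogent showing (weight is at least 73).
    (a): 98 − 26 = 72 < 73 [not met]
  Stage I.1 not carried; the plaintiff fails its burden.
The defendant prevails on this issue.
— Issue II —
Stage II.1 — burden on plaintiff; standard: a clear and cogent showing (weight is at least 77).
    (c): 82 − 5 = 77 ≥ 77 [met]
  Stage II.1 is satisfied; the plaintiff continues to bear the burden.
Stage II.2 — burden on plaintiff; standard: the balance of probabilities (weight is at least 48).
    (d): 79 − 31 = 48 ≥ 48 [met]
    (e): 62 − 12 = 50 ≥ 48 [met]
  Stage II.2 is satisfied; the onus moves to the defendant.
Stage II.3 — burden on defendant; standard: a scintilla of evidence (weight is at least 13).
    (f): 9 < 13 [not met]
  Stage II.3 not carried; the defendant fails its burden.
So the plaintiff prevails on this issue.
Per-issue: Issue I → defendant; Issue II → plaintiff. The plaintiff must prevail on every issue; overall, the defendant prevails.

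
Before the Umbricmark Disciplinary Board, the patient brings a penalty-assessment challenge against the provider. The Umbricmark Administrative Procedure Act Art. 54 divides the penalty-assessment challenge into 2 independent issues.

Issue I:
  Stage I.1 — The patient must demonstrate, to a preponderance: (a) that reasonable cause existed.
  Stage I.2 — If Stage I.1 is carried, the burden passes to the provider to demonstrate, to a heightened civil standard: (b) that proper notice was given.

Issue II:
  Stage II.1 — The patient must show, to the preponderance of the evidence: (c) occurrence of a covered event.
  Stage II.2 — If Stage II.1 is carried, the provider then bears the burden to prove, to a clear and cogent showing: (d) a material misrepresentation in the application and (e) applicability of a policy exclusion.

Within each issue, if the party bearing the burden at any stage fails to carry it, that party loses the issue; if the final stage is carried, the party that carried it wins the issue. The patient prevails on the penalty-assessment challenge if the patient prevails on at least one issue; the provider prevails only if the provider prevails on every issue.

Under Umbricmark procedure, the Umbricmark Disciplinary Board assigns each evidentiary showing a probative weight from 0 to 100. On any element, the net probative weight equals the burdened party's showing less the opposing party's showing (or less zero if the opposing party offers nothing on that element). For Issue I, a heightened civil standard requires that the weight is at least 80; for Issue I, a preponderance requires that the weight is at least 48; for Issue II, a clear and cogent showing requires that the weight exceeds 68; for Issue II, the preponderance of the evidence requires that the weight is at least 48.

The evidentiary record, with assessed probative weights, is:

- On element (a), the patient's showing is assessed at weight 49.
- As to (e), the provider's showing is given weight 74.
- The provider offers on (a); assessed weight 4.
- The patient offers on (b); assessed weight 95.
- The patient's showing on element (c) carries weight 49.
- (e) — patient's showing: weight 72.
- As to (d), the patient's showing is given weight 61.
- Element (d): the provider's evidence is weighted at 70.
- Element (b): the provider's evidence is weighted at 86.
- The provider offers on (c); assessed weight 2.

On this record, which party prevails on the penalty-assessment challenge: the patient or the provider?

— Issue I —
Stage I.1 (patient, a preponderance, weight is at least 48): (a) net 49−4=45 < 48 — fails.
  Stage I.1 not carried; the patient fails its burden.
The analysis ends at Stage I.1; the provider prevails on this issue.
— Issue II —
Stage II.1 (patient, the preponderance of the evidence, weight is at least 48): (c) net 49−2=47 < 48 — fails.
  The patient does not carry Stage II.1.
The provider prevails on this issue.
Per-issue: Issue I → provider; Issue II → provider. The patient must prevail on at least one issue; overall, the provider prevails.

provider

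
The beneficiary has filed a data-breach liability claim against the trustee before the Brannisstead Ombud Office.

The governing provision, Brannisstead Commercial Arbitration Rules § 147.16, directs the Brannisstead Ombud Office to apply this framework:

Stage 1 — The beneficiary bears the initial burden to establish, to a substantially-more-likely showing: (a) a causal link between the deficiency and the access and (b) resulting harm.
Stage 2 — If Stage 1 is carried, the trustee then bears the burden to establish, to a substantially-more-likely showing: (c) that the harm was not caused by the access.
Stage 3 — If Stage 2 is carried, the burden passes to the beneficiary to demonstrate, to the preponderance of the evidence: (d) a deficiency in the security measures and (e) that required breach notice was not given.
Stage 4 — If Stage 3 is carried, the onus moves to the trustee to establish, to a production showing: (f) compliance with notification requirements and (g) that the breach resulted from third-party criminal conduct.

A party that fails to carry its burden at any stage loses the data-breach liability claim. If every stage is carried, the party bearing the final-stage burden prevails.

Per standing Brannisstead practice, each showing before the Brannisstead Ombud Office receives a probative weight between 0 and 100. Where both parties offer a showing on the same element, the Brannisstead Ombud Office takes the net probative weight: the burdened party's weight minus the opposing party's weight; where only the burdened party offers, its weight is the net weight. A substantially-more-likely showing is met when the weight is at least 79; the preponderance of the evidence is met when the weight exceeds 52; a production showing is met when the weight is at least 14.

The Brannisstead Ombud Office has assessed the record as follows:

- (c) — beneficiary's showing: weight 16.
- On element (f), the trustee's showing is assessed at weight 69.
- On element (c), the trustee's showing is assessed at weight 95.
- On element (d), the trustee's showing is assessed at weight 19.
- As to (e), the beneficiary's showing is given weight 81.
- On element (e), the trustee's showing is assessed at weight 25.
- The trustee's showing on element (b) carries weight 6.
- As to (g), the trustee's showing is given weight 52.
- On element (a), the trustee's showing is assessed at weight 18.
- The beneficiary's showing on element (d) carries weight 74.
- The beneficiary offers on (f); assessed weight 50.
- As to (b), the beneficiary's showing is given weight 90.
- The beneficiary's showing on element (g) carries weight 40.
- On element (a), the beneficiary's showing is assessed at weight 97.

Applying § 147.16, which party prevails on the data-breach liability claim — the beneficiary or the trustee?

beneficiary

Stage 1 (beneficiary, a substantially-more-likely showing, weight is at least 79): (a) net 97−18=79 ≥ 79 — meets; (b) net 90−6=84 ≥ 79 — meets.
  Stage 1 carried; the burden shifts to the trustee.
Stage 2 (trustee, a substantially-more-likely showing, weight is at least 79): (c) net 95−16=79 ≥ 79 — meets.
  The trustee carries Stage 2; the beneficiary now bears the burden.
Stage 3 (beneficiary, the preponderance of the evidence, weight exceeds 52): (d) net 74−19=55 > 52 — meets; (e) net 81−25=56 > 52 — meets.
  All elements met. The burden passes to the trustee.
Stage 4 (trustee, a production showing, weight is at least 14): (f) net 69−50=19 ≥ 14 — meets; (g) net 52−40=12 < 14 — fails.
  The trustee does not carry Stage 4.
The analysis ends at Stage 4; the beneficiary prevails.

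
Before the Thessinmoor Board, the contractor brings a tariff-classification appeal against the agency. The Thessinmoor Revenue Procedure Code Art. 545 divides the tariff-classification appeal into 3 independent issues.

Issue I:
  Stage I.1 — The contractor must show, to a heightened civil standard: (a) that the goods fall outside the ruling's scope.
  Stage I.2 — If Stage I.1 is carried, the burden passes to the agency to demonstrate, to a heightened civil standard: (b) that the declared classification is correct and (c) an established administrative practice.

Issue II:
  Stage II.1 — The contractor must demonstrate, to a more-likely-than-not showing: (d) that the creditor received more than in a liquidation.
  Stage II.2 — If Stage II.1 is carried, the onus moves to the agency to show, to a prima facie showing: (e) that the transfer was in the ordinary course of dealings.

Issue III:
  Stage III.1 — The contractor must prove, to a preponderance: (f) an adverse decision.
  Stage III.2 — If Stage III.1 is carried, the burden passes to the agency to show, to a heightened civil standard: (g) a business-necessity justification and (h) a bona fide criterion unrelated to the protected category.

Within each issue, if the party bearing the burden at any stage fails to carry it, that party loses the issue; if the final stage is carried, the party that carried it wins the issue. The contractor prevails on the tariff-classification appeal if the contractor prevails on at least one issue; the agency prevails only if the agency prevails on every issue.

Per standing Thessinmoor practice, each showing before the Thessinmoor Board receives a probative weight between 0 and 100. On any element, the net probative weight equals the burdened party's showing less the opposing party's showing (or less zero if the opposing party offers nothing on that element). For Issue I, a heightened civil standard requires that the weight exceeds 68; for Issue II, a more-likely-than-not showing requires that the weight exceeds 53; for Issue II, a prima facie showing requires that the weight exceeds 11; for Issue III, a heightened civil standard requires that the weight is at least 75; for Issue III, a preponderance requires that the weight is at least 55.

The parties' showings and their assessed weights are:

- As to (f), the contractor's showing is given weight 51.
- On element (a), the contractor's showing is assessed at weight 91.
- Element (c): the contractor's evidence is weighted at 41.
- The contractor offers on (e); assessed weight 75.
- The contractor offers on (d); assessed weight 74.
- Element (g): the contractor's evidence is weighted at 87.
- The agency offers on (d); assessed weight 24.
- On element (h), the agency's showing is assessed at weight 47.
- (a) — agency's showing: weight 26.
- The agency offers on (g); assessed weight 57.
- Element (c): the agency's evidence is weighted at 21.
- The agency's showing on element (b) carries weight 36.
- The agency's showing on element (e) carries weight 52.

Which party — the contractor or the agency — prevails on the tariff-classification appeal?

agency

— Issue I —
Stage I.1 — burden on contractor; standard: a heightened civil standard (weight exceeds 68).
    (a): 91 − 26 = 65 ≤ 68 [not met]
  Stage I.1 not carried; the contractor fails its burden.
The analysis ends at Stage I.1; the agency prevails on this issue.
— Issue II —
Stage II.1 (contractor, a more-likely-than-not showing, weight exceeds 53): (d) net 74−24=50 ≤ 53 — fails.
  The contractor does not carry Stage II.1.
The agency prevails on this issue.
— Issue III —
At Stage III.1 the contractor must meet a preponderance (weight is at least 55): on (f) the weight is 51, < 55, so (f) does not meet the standard.
  Stage III.1 not carried; the contractor fails its burden.
The analysis ends at Stage III.1; the agency prevails on this issue.
Per-issue: Issue I → agency; Issue II → agency; Issue III → agency. The contractor must prevail on at least one issue; overall, the agency prevails.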